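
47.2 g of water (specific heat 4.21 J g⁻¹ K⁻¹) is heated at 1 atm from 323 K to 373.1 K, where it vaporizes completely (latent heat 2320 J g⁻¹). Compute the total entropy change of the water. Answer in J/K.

ΔS = 322 J/K

Warming step: ΔS₁ = m c ln(T_tr/T_i) = 47.2 × 4.21 × ln(373.1/323) = 28.65 J/K.
Phase change: ΔS₂ = +mL/T_tr = 47.2 × 2320 / 373.1 = 293.5 J/K.
ΔS_total = (28.65) + (293.5) = 322 J/K.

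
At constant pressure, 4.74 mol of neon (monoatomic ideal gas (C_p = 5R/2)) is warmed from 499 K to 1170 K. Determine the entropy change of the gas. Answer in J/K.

At constant pressure, ΔS = nC_p ln(T₂/T₁) with C_p = 5R/2 = 20.79 J mol⁻¹ K⁻¹.
ΔS = 4.74 × 20.79 × ln(1170/499) = 84 J/K.

ΔS = 84 J/K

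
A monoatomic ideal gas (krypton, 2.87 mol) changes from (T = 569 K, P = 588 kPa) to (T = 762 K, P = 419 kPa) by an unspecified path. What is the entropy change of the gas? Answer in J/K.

ΔS = nC_p ln(T₂/T₁) − nR ln(P₂/P₁), with C_p = 5R/2 = 20.79 J mol⁻¹ K⁻¹ for a monoatomic ideal gas.
ΔS = 2.87 × [20.79 × ln(762/569) − 8.314 × ln(419/588)] = 25.5 J/K.

ΔS = 25.5 J/K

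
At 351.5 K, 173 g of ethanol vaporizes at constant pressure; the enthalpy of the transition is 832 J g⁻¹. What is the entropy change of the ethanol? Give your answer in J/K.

Heat absorbed by the substance: Q = mL = 173 × 832 = 143936 J.
At constant T, ΔS = Q_rev/T = 143936 / 351.5 = 409 J/K.

ΔS = 409 J/K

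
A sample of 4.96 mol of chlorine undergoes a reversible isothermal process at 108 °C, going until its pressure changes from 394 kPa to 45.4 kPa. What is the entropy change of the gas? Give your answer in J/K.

ΔS_gas = 89.1 J/K

For an isothermal ideal gas ΔS_gas = nR ln(P₁/P₂) = 4.96 × 8.314 × ln(394/45.4) = 89.1 J/K.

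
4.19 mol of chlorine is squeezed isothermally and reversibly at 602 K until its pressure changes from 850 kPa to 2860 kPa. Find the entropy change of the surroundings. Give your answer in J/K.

ΔS_surr = 42.3 J/K

For an isothermal ideal gas ΔS_gas = nR ln(P₁/P₂) = 4.19 × 8.314 × ln(850/2860) = -42.3 J/K.
The process is reversible, so ΔS_surr = −ΔS_gas = 42.3 J/K and ΔS_universe = 0.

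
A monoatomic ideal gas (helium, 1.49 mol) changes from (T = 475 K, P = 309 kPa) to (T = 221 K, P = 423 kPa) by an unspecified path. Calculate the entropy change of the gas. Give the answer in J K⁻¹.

ΔS = nC_p ln(T₂/T₁) − nR ln(P₂/P₁), with C_p = 5R/2 = 20.79 J mol⁻¹ K⁻¹ for a monoatomic ideal gas.
ΔS = 1.49 × [20.79 × ln(221/475) − 8.314 × ln(423/309)] = -27.6 J/K.

ΔS = -27.6 J/K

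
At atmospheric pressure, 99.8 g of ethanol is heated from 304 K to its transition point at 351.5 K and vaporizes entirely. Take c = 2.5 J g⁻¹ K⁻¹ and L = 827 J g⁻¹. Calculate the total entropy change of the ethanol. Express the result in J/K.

Warming step: ΔS₁ = m c ln(T_tr/T_i) = 99.8 × 2.5 × ln(351.5/304) = 36.22 J/K.
Phase change: ΔS₂ = +mL/T_tr = 99.8 × 827 / 351.5 = 234.8 J/K.
ΔS_total = (36.22) + (234.8) = 271 J/K.

ΔS = 271 J/K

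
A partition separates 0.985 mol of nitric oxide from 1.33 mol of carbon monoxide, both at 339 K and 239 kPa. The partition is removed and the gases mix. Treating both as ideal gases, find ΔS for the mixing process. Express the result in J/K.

ΔS_mix = 13.1 J/K

Mole fractions: x_A = 0.985/2.31 = 0.425, x_B = 0.575.
ΔS_mix = −R(n_A ln x_A + n_B ln x_B) = −8.314 × (0.985 ln 0.425 + 1.33 ln 0.575) = 13.1 J/K.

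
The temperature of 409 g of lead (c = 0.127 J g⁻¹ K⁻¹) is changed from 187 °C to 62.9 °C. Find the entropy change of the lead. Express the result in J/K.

ΔS = -16.3 J/K

In kelvin: T₁ = 460.15 K, T₂ = 336.05 K. ΔS = ∫dQ_rev/T = m c ln(T₂/T₁) = 409 × 0.127 × ln(336.05/460.15) = -16.3 J/K.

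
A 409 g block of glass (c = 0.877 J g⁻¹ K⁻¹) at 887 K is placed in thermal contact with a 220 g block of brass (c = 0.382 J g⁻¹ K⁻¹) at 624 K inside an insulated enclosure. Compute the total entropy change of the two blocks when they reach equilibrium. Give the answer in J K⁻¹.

Energy balance: T_f = (m₁c₁T₁ + m₂c₂T₂)/(m₁c₁ + m₂c₂) = 837.08 K.
ΔS₁ = m₁c₁ ln(T_f/T₁) = 358.693 × ln(837.08/887) = -20.78 J/K.
ΔS₂ = m₂c₂ ln(T_f/T₂) = 84.04 × ln(837.08/624) = 24.69 J/K.
ΔS_total = -20.78 + 24.69 = 3.91 J/K.

ΔS_total = 3.91 J/K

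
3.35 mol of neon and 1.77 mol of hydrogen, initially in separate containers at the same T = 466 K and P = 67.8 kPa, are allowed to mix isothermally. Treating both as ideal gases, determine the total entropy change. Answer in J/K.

Mole fractions: x_A = 3.35/5.12 = 0.654, x_B = 0.346.
ΔS_mix = −R(n_A ln x_A + n_B ln x_B) = −8.314 × (3.35 ln 0.654 + 1.77 ln 0.346) = 27.4 J/K.

ΔS_mix = 27.4 J/K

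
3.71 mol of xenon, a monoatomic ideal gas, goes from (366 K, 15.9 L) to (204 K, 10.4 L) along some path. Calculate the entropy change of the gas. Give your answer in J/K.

ΔS = -40.1 J/K

Entropy is a state function: ΔS = nC_V ln(T₂/T₁) + nR ln(V₂/V₁), with C_V = 3R/2 = 12.47 J mol⁻¹ K⁻¹ for a monoatomic ideal gas.
ΔS = 3.71 × [12.47 × ln(204/366) + 8.314 × ln(10.4/15.9)] = -40.1 J/K.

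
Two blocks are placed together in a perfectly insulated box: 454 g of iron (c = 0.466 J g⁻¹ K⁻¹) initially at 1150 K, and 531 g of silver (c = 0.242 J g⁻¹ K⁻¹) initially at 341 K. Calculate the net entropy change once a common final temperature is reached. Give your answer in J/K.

ΔS_total = 51.1 J/K

Energy balance: T_f = (m₁c₁T₁ + m₂c₂T₂)/(m₁c₁ + m₂c₂) = 844.3 K.
ΔS₁ = m₁c₁ ln(T_f/T₁) = 211.564 × ln(844.3/1150) = -65.38 J/K.
ΔS₂ = m₂c₂ ln(T_f/T₂) = 128.502 × ln(844.3/341) = 116.5 J/K.
ΔS_total = -65.38 + 116.5 = 51.1 J/K.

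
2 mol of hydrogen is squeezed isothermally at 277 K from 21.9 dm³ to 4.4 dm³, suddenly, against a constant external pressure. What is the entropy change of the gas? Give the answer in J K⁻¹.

ΔS_gas = -26.7 J/K

Entropy is a state function, so ΔS_gas depends only on the end states.
For an isothermal ideal gas ΔS_gas = nR ln(V₂/V₁) = 2 × 8.314 × ln(4.4/21.9) = -26.7 J/K.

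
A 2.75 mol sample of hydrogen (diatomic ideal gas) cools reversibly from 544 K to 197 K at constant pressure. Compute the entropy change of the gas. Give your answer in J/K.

ΔS = -81.3 J/K

At constant pressure, ΔS = nC_p ln(T₂/T₁) with C_p = 7R/2 = 29.1 J mol⁻¹ K⁻¹.
ΔS = 2.75 × 29.1 × ln(197/544) = -81.3 J/K.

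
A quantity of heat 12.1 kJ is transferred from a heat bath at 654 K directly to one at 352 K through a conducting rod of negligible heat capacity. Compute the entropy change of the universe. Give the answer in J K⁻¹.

ΔS_hot = −Q/T_H = −12100/654 = -18.5 J/K and ΔS_cold = +Q/T_C = 12100/352 = 34.38 J/K.
ΔS_total = -18.5 + 34.38 = 15.9 J/K, positive as the second law requires.

ΔS_total = 15.9 J/K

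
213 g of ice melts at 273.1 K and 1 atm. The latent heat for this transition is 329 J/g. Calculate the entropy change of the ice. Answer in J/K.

ΔS = 257 J/K

Heat absorbed by the substance: Q = mL = 213 × 329 = 70077 J.
At constant T, ΔS = Q_rev/T = 70077 / 273.1 = 257 J/K.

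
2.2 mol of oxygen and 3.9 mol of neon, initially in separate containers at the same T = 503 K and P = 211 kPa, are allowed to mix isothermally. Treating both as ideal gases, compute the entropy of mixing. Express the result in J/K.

ΔS_mix = 33.2 J/K

Mole fractions: x_A = 2.2/6.1 = 0.361, x_B = 0.639.
ΔS_mix = −R(n_A ln x_A + n_B ln x_B) = −8.314 × (2.2 ln 0.361 + 3.9 ln 0.639) = 33.2 J/K.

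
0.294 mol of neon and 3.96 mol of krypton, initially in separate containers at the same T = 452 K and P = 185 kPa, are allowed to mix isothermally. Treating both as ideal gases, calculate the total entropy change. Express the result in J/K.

ΔS_mix = 8.89 J/K

Mole fractions: x_A = 0.294/4.25 = 0.0691, x_B = 0.931.
ΔS_mix = −R(n_A ln x_A + n_B ln x_B) = −8.314 × (0.294 ln 0.0691 + 3.96 ln 0.931) = 8.89 J/K.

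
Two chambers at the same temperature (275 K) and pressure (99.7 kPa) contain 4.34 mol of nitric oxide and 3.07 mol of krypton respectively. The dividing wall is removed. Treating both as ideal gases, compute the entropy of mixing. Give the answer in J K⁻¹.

Mole fractions: x_A = 4.34/7.41 = 0.586, x_B = 0.414.
ΔS_mix = −R(n_A ln x_A + n_B ln x_B) = −8.314 × (4.34 ln 0.586 + 3.07 ln 0.414) = 41.8 J/K.

ΔS_mix = 41.8 J/K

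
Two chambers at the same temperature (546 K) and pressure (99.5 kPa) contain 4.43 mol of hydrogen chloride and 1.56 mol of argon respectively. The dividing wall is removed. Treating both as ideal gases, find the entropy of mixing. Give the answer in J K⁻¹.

ΔS_mix = 28.6 J/K

Mole fractions: x_A = 4.43/5.99 = 0.74, x_B = 0.26.
ΔS_mix = −R(n_A ln x_A + n_B ln x_B) = −8.314 × (4.43 ln 0.74 + 1.56 ln 0.26) = 28.6 J/K.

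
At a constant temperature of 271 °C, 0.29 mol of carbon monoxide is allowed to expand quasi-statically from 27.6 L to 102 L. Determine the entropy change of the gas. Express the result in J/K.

ΔS_gas = 3.15 J/K

For an isothermal ideal gas ΔS_gas = nR ln(V₂/V₁) = 0.29 × 8.314 × ln(102/27.6) = 3.15 J/K.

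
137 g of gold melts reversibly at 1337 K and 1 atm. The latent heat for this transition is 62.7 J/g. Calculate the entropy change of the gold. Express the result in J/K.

ΔS = 6.42 J/K

Heat absorbed by the substance: Q = mL = 137 × 62.7 = 8589.9 J.
At constant T, ΔS = Q_rev/T = 8589.9 / 1337 = 6.42 J/K.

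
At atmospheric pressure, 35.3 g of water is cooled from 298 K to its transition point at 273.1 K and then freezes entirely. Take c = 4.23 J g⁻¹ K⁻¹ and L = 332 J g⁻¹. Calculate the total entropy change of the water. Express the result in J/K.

Cooling step: ΔS₁ = m c ln(T_tr/T_i) = 35.3 × 4.23 × ln(273.1/298) = -13.03 J/K.
Phase change: ΔS₂ = −mL/T_tr = −35.3 × 332 / 273.1 = -42.91 J/K.
ΔS_total = (-13.03) + (-42.91) = -55.9 J/K.

ΔS = -55.9 J/K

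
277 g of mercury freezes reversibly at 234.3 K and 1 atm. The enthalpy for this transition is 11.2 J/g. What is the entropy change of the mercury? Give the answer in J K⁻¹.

Heat released by the substance: Q = −mL = −277 × 11.2 = −3102.4 J.
At constant T, ΔS = Q_rev/T = −3102.4 / 234.3 = -13.2 J/K.

ΔS = -13.2 J/K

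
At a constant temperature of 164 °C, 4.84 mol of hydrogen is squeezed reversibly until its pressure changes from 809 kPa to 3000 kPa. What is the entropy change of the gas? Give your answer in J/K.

ΔS_gas = -52.7 J/K

For an isothermal ideal gas ΔS_gas = nR ln(P₁/P₂) = 4.84 × 8.314 × ln(809/3000) = -52.7 J/K.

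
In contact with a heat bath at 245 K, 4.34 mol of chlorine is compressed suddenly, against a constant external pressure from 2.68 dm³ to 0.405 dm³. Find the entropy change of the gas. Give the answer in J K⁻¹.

ΔS_gas = -68.2 J/K

Entropy is a state function, so ΔS_gas depends only on the end states.
For an isothermal ideal gas ΔS_gas = nR ln(V₂/V₁) = 4.34 × 8.314 × ln(0.405/2.68) = -68.2 J/K.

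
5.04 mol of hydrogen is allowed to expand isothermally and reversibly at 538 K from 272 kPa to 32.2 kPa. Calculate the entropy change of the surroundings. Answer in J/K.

For an isothermal ideal gas ΔS_gas = nR ln(P₁/P₂) = 5.04 × 8.314 × ln(272/32.2) = 89.4 J/K.
The process is reversible, so ΔS_surr = −ΔS_gas = -89.4 J/K and ΔS_universe = 0.

ΔS_surr = -89.4 J/K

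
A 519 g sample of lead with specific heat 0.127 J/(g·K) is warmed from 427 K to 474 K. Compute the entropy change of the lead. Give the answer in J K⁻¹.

ΔS = ∫dQ_rev/T = m c ln(T₂/T₁) = 519 × 0.127 × ln(474/427) = 6.88 J/K.

ΔS = 6.88 J/K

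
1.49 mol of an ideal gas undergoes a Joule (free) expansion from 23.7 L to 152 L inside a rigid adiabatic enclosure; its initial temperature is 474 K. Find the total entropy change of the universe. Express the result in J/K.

For an ideal gas in free expansion Q = 0 and W = 0, so T is unchanged.
Entropy is a state function; using a reversible isothermal path, ΔS_gas = nR ln(V₂/V₁) = 1.49 × 8.314 × ln(152/23.7) = 23 J/K.
The insulated surroundings exchange no heat, so ΔS_surr = 0 and ΔS_universe = ΔS_gas.

ΔS_universe = 23 J/K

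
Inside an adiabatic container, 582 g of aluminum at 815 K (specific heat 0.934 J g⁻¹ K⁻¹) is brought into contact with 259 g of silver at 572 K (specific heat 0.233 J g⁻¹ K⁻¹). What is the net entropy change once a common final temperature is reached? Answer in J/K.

Energy balance: T_f = (m₁c₁T₁ + m₂c₂T₂)/(m₁c₁ + m₂c₂) = 790.72 K.
ΔS₁ = m₁c₁ ln(T_f/T₁) = 543.588 × ln(790.72/815) = -16.44 J/K.
ΔS₂ = m₂c₂ ln(T_f/T₂) = 60.347 × ln(790.72/572) = 19.54 J/K.
ΔS_total = -16.44 + 19.54 = 3.1 J/K.

ΔS_total = 3.1 J/K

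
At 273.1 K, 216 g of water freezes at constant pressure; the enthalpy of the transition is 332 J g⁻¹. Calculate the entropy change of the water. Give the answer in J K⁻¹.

Heat released by the substance: Q = −mL = −216 × 332 = −71712 J.
At constant T, ΔS = Q_rev/T = −71712 / 273.1 = -263 J/K.

ΔS = -263 J/K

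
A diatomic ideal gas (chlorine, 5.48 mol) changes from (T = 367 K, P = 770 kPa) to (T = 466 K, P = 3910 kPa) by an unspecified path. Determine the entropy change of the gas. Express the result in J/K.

ΔS = -35.9 J/K

ΔS = nC_p ln(T₂/T₁) − nR ln(P₂/P₁), with C_p = 7R/2 = 29.1 J mol⁻¹ K⁻¹ for a diatomic ideal gas.
ΔS = 5.48 × [29.1 × ln(466/367) − 8.314 × ln(3910/770)] = -35.9 J/K.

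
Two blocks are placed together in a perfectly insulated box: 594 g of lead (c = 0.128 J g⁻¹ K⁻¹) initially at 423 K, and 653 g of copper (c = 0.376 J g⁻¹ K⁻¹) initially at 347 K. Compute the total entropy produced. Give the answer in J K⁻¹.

Energy balance: T_f = (m₁c₁T₁ + m₂c₂T₂)/(m₁c₁ + m₂c₂) = 364.97 K.
ΔS₁ = m₁c₁ ln(T_f/T₁) = 76.032 × ln(364.97/423) = -11.22 J/K.
ΔS₂ = m₂c₂ ln(T_f/T₂) = 245.528 × ln(364.97/347) = 12.4 J/K.
ΔS_total = -11.22 + 12.4 = 1.18 J/K.

ΔS_total = 1.18 J/K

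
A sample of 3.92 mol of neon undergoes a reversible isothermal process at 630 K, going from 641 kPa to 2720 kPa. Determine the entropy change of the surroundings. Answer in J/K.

ΔS_surr = 47.1 J/K

For an isothermal ideal gas ΔS_gas = nR ln(P₁/P₂) = 3.92 × 8.314 × ln(641/2720) = -47.1 J/K.
The process is reversible, so ΔS_surr = −ΔS_gas = 47.1 J/K and ΔS_universe = 0.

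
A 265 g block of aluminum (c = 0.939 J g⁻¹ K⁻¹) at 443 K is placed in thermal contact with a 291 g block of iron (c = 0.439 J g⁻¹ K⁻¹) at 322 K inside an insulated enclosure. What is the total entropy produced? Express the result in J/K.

ΔS_total = 4.14 J/K

Energy balance: T_f = (m₁c₁T₁ + m₂c₂T₂)/(m₁c₁ + m₂c₂) = 401.95 K.
ΔS₁ = m₁c₁ ln(T_f/T₁) = 248.835 × ln(401.95/443) = -24.195 J/K.
ΔS₂ = m₂c₂ ln(T_f/T₂) = 127.749 × ln(401.95/322) = 28.333 J/K.
ΔS_total = -24.195 + 28.333 = 4.14 J/K.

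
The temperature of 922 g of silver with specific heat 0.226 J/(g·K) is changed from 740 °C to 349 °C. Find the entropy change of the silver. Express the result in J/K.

In kelvin: T₁ = 1013.15 K, T₂ = 622.15 K. ΔS = ∫dQ_rev/T = m c ln(T₂/T₁) = 922 × 0.226 × ln(622.15/1013.15) = -102 J/K.

ΔS = -102 J/K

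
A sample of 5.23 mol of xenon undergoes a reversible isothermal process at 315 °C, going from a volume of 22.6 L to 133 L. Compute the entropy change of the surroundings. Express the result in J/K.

For an isothermal ideal gas ΔS_gas = nR ln(V₂/V₁) = 5.23 × 8.314 × ln(133/22.6) = 77.1 J/K.
The process is reversible, so ΔS_surr = −ΔS_gas = -77.1 J/K and ΔS_universe = 0.

ΔS_surr = -77.1 J/K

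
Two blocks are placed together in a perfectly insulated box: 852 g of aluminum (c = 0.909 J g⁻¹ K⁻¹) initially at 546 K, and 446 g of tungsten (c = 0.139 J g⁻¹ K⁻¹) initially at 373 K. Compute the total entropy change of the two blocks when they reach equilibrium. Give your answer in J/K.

Energy balance: T_f = (m₁c₁T₁ + m₂c₂T₂)/(m₁c₁ + m₂c₂) = 533.18 K.
ΔS₁ = m₁c₁ ln(T_f/T₁) = 774.468 × ln(533.18/546) = -18.4 J/K.
ΔS₂ = m₂c₂ ln(T_f/T₂) = 61.994 × ln(533.18/373) = 22.15 J/K.
ΔS_total = -18.4 + 22.15 = 3.75 J/K.

ΔS_total = 3.75 J/K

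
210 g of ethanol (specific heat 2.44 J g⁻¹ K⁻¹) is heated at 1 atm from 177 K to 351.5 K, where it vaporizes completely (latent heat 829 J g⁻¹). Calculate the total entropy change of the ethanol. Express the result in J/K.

Warming step: ΔS₁ = m c ln(T_tr/T_i) = 210 × 2.44 × ln(351.5/177) = 351.5 J/K.
Phase change: ΔS₂ = +mL/T_tr = 210 × 829 / 351.5 = 495.3 J/K.
ΔS_total = (351.5) + (495.3) = 847 J/K.

ΔS = 847 J/K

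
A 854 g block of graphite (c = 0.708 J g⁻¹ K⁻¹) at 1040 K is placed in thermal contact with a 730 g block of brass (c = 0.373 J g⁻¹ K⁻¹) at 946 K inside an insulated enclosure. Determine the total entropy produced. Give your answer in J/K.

Energy balance: T_f = (m₁c₁T₁ + m₂c₂T₂)/(m₁c₁ + m₂c₂) = 1010.8 K.
ΔS₁ = m₁c₁ ln(T_f/T₁) = 604.632 × ln(1010.8/1040) = -17.212 J/K.
ΔS₂ = m₂c₂ ln(T_f/T₂) = 272.29 × ln(1010.8/946) = 18.044 J/K.
ΔS_total = -17.212 + 18.044 = 0.832 J/K.

ΔS_total = 0.832 J/K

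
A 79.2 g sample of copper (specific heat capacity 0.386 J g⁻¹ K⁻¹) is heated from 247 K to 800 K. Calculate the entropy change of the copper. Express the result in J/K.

ΔS = 35.9 J/K

ΔS = ∫dQ_rev/T = m c ln(T₂/T₁) = 79.2 × 0.386 × ln(800/247) = 35.9 J/K.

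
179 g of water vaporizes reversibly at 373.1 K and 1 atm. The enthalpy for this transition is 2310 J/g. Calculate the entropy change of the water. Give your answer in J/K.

ΔS = 1110 J/K

Heat absorbed by the substance: Q = mL = 179 × 2310 = 413490 J.
At constant T, ΔS = Q_rev/T = 413490 / 373.1 = 1110 J/K.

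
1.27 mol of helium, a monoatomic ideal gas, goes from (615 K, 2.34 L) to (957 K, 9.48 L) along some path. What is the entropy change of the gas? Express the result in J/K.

Entropy is a state function: ΔS = nC_V ln(T₂/T₁) + nR ln(V₂/V₁), with C_V = 3R/2 = 12.47 J mol⁻¹ K⁻¹ for a monoatomic ideal gas.
ΔS = 1.27 × [12.47 × ln(957/615) + 8.314 × ln(9.48/2.34)] = 21.8 J/K.

ΔS = 21.8 J/K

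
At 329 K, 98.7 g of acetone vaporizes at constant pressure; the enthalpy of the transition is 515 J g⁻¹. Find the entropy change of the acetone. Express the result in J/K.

ΔS = 154 J/K

Heat absorbed by the substance: Q = mL = 98.7 × 515 = 50830.5 J.
At constant T, ΔS = Q_rev/T = 50830.5 / 329 = 154 J/K.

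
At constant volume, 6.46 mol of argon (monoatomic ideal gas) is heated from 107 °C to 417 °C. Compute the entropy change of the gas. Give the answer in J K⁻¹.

ΔS = 48 J/K

In kelvin: T₁ = 380.15 K, T₂ = 690.15 K. At constant volume, ΔS = nC_V ln(T₂/T₁) with C_V = 3R/2 = 12.47 J mol⁻¹ K⁻¹.
ΔS = 6.46 × 12.47 × ln(690.15/380.15) = 48 J/K.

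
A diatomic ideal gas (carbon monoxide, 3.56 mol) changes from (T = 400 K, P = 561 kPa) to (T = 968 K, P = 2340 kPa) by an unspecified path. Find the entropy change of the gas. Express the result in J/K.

ΔS = 49.3 J/K

ΔS = nC_p ln(T₂/T₁) − nR ln(P₂/P₁), with C_p = 7R/2 = 29.1 J mol⁻¹ K⁻¹ for a diatomic ideal gas.
ΔS = 3.56 × [29.1 × ln(968/400) − 8.314 × ln(2340/561)] = 49.3 J/K.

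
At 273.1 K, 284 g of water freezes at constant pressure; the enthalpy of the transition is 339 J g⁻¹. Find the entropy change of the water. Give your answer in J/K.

Heat released by the substance: Q = −mL = −284 × 339 = −96276 J.
At constant T, ΔS = Q_rev/T = −96276 / 273.1 = -353 J/K.

ΔS = -353 J/K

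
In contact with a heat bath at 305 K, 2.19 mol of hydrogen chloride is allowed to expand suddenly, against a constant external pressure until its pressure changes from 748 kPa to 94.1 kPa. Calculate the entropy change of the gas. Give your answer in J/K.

ΔS_gas = 37.7 J/K

Entropy is a state function, so ΔS_gas depends only on the end states.
For an isothermal ideal gas ΔS_gas = nR ln(P₁/P₂) = 2.19 × 8.314 × ln(748/94.1) = 37.7 J/K.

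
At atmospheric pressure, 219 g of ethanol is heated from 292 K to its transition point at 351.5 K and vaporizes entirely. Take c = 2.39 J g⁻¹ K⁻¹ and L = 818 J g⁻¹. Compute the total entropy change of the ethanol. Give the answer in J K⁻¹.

Warming step: ΔS₁ = m c ln(T_tr/T_i) = 219 × 2.39 × ln(351.5/292) = 97.07 J/K.
Phase change: ΔS₂ = +mL/T_tr = 219 × 818 / 351.5 = 509.7 J/K.
ΔS_total = (97.07) + (509.7) = 607 J/K.

ΔS = 607 J/K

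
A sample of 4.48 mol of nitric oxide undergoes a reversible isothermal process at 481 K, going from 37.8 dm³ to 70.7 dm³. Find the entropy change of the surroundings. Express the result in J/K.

ΔS_surr = -23.3 J/K

For an isothermal ideal gas ΔS_gas = nR ln(V₂/V₁) = 4.48 × 8.314 × ln(70.7/37.8) = 23.3 J/K.
The process is reversible, so ΔS_surr = −ΔS_gas = -23.3 J/K and ΔS_universe = 0.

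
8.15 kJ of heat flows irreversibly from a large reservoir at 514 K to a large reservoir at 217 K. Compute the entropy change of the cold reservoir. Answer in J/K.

The cold reservoir gains heat Q, so ΔS_cold = +Q/T_C = 8150/217 = 37.6 J/K.

ΔS_cold = 37.6 J/K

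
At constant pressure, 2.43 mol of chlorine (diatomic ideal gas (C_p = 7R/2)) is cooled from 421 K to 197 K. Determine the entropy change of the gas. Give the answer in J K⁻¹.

ΔS = -53.7 J/K

At constant pressure, ΔS = nC_p ln(T₂/T₁) with C_p = 7R/2 = 29.1 J mol⁻¹ K⁻¹.
ΔS = 2.43 × 29.1 × ln(197/421) = -53.7 J/K.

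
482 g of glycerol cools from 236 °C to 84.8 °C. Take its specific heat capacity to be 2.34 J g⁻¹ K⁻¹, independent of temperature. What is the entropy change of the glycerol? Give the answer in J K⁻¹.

In kelvin: T₁ = 509.15 K, T₂ = 357.95 K. ΔS = ∫dQ_rev/T = m c ln(T₂/T₁) = 482 × 2.34 × ln(357.95/509.15) = -397 J/K.

ΔS = -397 J/K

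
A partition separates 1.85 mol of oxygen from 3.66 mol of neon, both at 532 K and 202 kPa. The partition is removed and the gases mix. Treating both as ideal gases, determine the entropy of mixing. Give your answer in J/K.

ΔS_mix = 29.2 J/K

Mole fractions: x_A = 1.85/5.51 = 0.336, x_B = 0.664.
ΔS_mix = −R(n_A ln x_A + n_B ln x_B) = −8.314 × (1.85 ln 0.336 + 3.66 ln 0.664) = 29.2 J/K.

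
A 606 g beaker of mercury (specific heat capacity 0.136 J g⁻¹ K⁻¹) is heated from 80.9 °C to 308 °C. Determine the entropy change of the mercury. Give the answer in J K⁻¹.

ΔS = 40.8 J/K

In kelvin: T₁ = 354.05 K, T₂ = 581.15 K. ΔS = ∫dQ_rev/T = m c ln(T₂/T₁) = 606 × 0.136 × ln(581.15/354.05) = 40.8 J/K.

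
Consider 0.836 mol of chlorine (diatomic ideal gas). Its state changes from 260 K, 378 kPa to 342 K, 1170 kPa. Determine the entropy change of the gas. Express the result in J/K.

ΔS = nC_p ln(T₂/T₁) − nR ln(P₂/P₁), with C_p = 7R/2 = 29.1 J mol⁻¹ K⁻¹ for a diatomic ideal gas.
ΔS = 0.836 × [29.1 × ln(342/260) − 8.314 × ln(1170/378)] = -1.18 J/K.

ΔS = -1.18 J/K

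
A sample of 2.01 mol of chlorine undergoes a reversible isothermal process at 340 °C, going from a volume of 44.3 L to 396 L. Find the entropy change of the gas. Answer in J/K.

For an isothermal ideal gas ΔS_gas = nR ln(V₂/V₁) = 2.01 × 8.314 × ln(396/44.3) = 36.6 J/K.

ΔS_gas = 36.6 J/K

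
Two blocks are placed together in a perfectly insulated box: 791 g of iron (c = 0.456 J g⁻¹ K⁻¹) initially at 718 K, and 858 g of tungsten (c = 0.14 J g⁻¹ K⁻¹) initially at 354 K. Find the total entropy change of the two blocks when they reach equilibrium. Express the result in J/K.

ΔS_total = 19.8 J/K

Energy balance: T_f = (m₁c₁T₁ + m₂c₂T₂)/(m₁c₁ + m₂c₂) = 627.06 K.
ΔS₁ = m₁c₁ ln(T_f/T₁) = 360.696 × ln(627.06/718) = -48.85 J/K.
ΔS₂ = m₂c₂ ln(T_f/T₂) = 120.12 × ln(627.06/354) = 68.68 J/K.
ΔS_total = -48.85 + 68.68 = 19.8 J/K.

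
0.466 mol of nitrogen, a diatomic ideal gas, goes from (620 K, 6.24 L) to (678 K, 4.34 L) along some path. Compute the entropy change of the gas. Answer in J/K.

ΔS = -0.541 J/K

Entropy is a state function: ΔS = nC_V ln(T₂/T₁) + nR ln(V₂/V₁), with C_V = 5R/2 = 20.79 J mol⁻¹ K⁻¹ for a diatomic ideal gas.
ΔS = 0.466 × [20.79 × ln(678/620) + 8.314 × ln(4.34/6.24)] = -0.541 J/K.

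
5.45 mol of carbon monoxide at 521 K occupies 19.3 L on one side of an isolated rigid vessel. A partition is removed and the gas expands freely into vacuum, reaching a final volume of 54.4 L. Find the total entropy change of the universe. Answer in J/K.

ΔS_universe = 47 J/K

No heat is exchanged and no work is done, so the ideal-gas temperature stays constant.
Entropy is a state function; using a reversible isothermal path, ΔS_gas = nR ln(V₂/V₁) = 5.45 × 8.314 × ln(54.4/19.3) = 47 J/K.
The insulated surroundings exchange no heat, so ΔS_surr = 0 and ΔS_universe = ΔS_gas.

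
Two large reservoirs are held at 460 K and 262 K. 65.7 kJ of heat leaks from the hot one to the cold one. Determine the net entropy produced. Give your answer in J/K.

ΔS_hot = −Q/T_H = −65700/460 = -142.8 J/K and ΔS_cold = +Q/T_C = 65700/262 = 250.8 J/K.
ΔS_total = -142.8 + 250.8 = 108 J/K, positive as the second law requires.

ΔS_total = 108 J/K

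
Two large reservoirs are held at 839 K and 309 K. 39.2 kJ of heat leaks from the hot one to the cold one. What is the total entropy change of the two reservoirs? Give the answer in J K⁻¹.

ΔS_hot = −Q/T_H = −39200/839 = -46.722 J/K and ΔS_cold = +Q/T_C = 39200/309 = 126.86 J/K.
ΔS_total = -46.722 + 126.86 = 80.1 J/K, positive as the second law requires.

ΔS_total = 80.1 J/K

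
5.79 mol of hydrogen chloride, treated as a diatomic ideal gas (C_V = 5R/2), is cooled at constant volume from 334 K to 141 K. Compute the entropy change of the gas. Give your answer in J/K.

ΔS = -104 J/K

At constant volume, ΔS = nC_V ln(T₂/T₁) with C_V = 5R/2 = 20.79 J mol⁻¹ K⁻¹.
ΔS = 5.79 × 20.79 × ln(141/334) = -104 J/K.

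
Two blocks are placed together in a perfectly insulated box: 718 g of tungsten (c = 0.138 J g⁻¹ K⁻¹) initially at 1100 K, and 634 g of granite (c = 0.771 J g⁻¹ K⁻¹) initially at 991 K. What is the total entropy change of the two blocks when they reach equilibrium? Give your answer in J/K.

ΔS_total = 0.459 J/K

Energy balance: T_f = (m₁c₁T₁ + m₂c₂T₂)/(m₁c₁ + m₂c₂) = 1009.4 K.
ΔS₁ = m₁c₁ ln(T_f/T₁) = 99.084 × ln(1009.4/1100) = -8.5195 J/K.
ΔS₂ = m₂c₂ ln(T_f/T₂) = 488.814 × ln(1009.4/991) = 8.9785 J/K.
ΔS_total = -8.5195 + 8.9785 = 0.459 J/K.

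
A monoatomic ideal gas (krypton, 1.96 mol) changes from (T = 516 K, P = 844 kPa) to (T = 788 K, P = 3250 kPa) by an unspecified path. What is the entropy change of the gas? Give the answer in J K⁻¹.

ΔS = -4.72 J/K

ΔS = nC_p ln(T₂/T₁) − nR ln(P₂/P₁), with C_p = 5R/2 = 20.79 J mol⁻¹ K⁻¹ for a monoatomic ideal gas.
ΔS = 1.96 × [20.79 × ln(788/516) − 8.314 × ln(3250/844)] = -4.72 J/K.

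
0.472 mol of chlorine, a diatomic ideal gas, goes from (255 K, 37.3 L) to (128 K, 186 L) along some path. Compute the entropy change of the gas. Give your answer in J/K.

Entropy is a state function: ΔS = nC_V ln(T₂/T₁) + nR ln(V₂/V₁), with C_V = 5R/2 = 20.79 J mol⁻¹ K⁻¹ for a diatomic ideal gas.
ΔS = 0.472 × [20.79 × ln(128/255) + 8.314 × ln(186/37.3)] = -0.457 J/K.

ΔS = -0.457 J/K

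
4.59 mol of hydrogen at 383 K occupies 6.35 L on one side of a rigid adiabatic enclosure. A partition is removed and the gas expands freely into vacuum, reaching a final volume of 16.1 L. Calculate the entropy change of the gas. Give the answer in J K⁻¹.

ΔS_gas = 35.5 J/K

For an ideal gas in free expansion Q = 0 and W = 0, so T is unchanged.
Entropy is a state function; using a reversible isothermal path, ΔS_gas = nR ln(V₂/V₁) = 4.59 × 8.314 × ln(16.1/6.35) = 35.5 J/K.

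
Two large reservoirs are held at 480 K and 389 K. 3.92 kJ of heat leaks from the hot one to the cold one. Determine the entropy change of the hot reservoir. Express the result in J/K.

ΔS_hot = -8.17 J/K

The hot reservoir loses heat Q, so ΔS_hot = −Q/T_H = −3920/480 = -8.17 J/K.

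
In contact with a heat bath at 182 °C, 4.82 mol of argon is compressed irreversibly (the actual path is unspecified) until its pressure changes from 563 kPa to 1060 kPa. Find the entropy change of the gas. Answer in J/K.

ΔS_gas = -25.4 J/K

Entropy is a state function, so ΔS_gas depends only on the end states.
For an isothermal ideal gas ΔS_gas = nR ln(P₁/P₂) = 4.82 × 8.314 × ln(563/1060) = -25.4 J/K.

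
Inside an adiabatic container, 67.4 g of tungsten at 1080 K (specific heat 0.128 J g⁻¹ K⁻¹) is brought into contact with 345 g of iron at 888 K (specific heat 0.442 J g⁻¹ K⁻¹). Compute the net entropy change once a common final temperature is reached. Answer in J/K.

Energy balance: T_f = (m₁c₁T₁ + m₂c₂T₂)/(m₁c₁ + m₂c₂) = 898.28 K.
ΔS₁ = m₁c₁ ln(T_f/T₁) = 8.6272 × ln(898.28/1080) = -1.589 J/K.
ΔS₂ = m₂c₂ ln(T_f/T₂) = 152.49 × ln(898.28/888) = 1.755 J/K.
ΔS_total = -1.589 + 1.755 = 0.166 J/K.

ΔS_total = 0.166 J/K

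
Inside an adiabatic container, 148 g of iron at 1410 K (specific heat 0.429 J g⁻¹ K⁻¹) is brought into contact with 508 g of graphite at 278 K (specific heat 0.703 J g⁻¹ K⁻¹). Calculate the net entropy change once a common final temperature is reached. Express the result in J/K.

ΔS_total = 98.4 J/K

Energy balance: T_f = (m₁c₁T₁ + m₂c₂T₂)/(m₁c₁ + m₂c₂) = 448.88 K.
ΔS₁ = m₁c₁ ln(T_f/T₁) = 63.492 × ln(448.88/1410) = -72.67 J/K.
ΔS₂ = m₂c₂ ln(T_f/T₂) = 357.124 × ln(448.88/278) = 171.1 J/K.
ΔS_total = -72.67 + 171.1 = 98.4 J/K.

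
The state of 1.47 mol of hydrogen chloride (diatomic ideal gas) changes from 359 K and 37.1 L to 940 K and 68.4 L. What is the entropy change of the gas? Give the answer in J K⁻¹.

Entropy is a state function: ΔS = nC_V ln(T₂/T₁) + nR ln(V₂/V₁), with C_V = 5R/2 = 20.79 J mol⁻¹ K⁻¹ for a diatomic ideal gas.
ΔS = 1.47 × [20.79 × ln(940/359) + 8.314 × ln(68.4/37.1)] = 36.9 J/K.

ΔS = 36.9 J/K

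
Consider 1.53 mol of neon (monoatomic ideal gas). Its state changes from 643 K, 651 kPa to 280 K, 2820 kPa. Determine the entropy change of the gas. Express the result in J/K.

ΔS = nC_p ln(T₂/T₁) − nR ln(P₂/P₁), with C_p = 5R/2 = 20.79 J mol⁻¹ K⁻¹ for a monoatomic ideal gas.
ΔS = 1.53 × [20.79 × ln(280/643) − 8.314 × ln(2820/651)] = -45.1 J/K.

ΔS = -45.1 J/K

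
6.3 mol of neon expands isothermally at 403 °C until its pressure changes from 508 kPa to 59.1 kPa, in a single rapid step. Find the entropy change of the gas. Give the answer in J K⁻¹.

Entropy is a state function, so ΔS_gas depends only on the end states.
For an isothermal ideal gas ΔS_gas = nR ln(P₁/P₂) = 6.3 × 8.314 × ln(508/59.1) = 113 J/K.

ΔS_gas = 113 J/K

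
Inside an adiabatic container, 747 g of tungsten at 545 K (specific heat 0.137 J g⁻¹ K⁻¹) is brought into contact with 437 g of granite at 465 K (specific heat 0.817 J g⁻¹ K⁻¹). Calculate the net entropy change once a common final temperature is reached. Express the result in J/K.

Energy balance: T_f = (m₁c₁T₁ + m₂c₂T₂)/(m₁c₁ + m₂c₂) = 482.82 K.
ΔS₁ = m₁c₁ ln(T_f/T₁) = 102.339 × ln(482.82/545) = -12.4 J/K.
ΔS₂ = m₂c₂ ln(T_f/T₂) = 357.029 × ln(482.82/465) = 13.43 J/K.
ΔS_total = -12.4 + 13.43 = 1.03 J/K.

ΔS_total = 1.03 J/K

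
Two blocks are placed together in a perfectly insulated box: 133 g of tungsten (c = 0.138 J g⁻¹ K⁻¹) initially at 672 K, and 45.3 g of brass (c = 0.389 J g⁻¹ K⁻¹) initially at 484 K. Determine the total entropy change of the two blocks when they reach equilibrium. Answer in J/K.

Energy balance: T_f = (m₁c₁T₁ + m₂c₂T₂)/(m₁c₁ + m₂c₂) = 579.91 K.
ΔS₁ = m₁c₁ ln(T_f/T₁) = 18.354 × ln(579.91/672) = -2.705 J/K.
ΔS₂ = m₂c₂ ln(T_f/T₂) = 17.6217 × ln(579.91/484) = 3.186 J/K.
ΔS_total = -2.705 + 3.186 = 0.481 J/K.

ΔS_total = 0.481 J/K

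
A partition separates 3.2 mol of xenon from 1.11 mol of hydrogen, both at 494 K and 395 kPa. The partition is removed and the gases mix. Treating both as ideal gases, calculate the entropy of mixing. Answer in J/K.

Mole fractions: x_A = 3.2/4.31 = 0.742, x_B = 0.258.
ΔS_mix = −R(n_A ln x_A + n_B ln x_B) = −8.314 × (3.2 ln 0.742 + 1.11 ln 0.258) = 20.4 J/K.

ΔS_mix = 20.4 J/K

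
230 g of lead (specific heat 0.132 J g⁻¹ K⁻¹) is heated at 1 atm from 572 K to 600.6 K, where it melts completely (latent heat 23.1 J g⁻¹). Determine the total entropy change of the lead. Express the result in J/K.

Warming step: ΔS₁ = m c ln(T_tr/T_i) = 230 × 0.132 × ln(600.6/572) = 1.481 J/K.
Phase change: ΔS₂ = +mL/T_tr = 230 × 23.1 / 600.6 = 8.846 J/K.
ΔS_total = (1.481) + (8.846) = 10.3 J/K.

ΔS = 10.3 J/K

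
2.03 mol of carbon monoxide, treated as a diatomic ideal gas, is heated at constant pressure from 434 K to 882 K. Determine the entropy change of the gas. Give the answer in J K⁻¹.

At constant pressure, ΔS = nC_p ln(T₂/T₁) with C_p = 7R/2 = 29.1 J mol⁻¹ K⁻¹.
ΔS = 2.03 × 29.1 × ln(882/434) = 41.9 J/K.

ΔS = 41.9 J/K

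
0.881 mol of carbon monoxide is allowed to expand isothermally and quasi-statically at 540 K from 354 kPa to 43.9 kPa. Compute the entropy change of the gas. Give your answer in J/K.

For an isothermal ideal gas ΔS_gas = nR ln(P₁/P₂) = 0.881 × 8.314 × ln(354/43.9) = 15.3 J/K.

ΔS_gas = 15.3 J/K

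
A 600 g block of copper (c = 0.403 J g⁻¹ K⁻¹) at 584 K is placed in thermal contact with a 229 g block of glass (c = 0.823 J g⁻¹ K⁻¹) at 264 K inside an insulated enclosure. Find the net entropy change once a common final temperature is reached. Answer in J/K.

Energy balance: T_f = (m₁c₁T₁ + m₂c₂T₂)/(m₁c₁ + m₂c₂) = 443.83 K.
ΔS₁ = m₁c₁ ln(T_f/T₁) = 241.8 × ln(443.83/584) = -66.36 J/K.
ΔS₂ = m₂c₂ ln(T_f/T₂) = 188.467 × ln(443.83/264) = 97.91 J/K.
ΔS_total = -66.36 + 97.91 = 31.5 J/K.

ΔS_total = 31.5 J/K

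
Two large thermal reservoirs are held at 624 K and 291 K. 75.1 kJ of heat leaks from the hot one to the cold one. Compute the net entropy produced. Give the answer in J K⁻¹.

ΔS_total = 138 J/K

ΔS_hot = −Q/T_H = −75100/624 = -120.4 J/K and ΔS_cold = +Q/T_C = 75100/291 = 258.1 J/K.
ΔS_total = -120.4 + 258.1 = 138 J/K, positive as the second law requires.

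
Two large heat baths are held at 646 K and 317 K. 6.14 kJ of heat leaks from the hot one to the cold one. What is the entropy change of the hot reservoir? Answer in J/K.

ΔS_hot = -9.5 J/K

The hot reservoir loses heat Q, so ΔS_hot = −Q/T_H = −6140/646 = -9.5 J/K.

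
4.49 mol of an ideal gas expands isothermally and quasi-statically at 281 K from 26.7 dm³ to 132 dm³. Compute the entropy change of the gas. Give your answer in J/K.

ΔS_gas = 59.7 J/K

For an isothermal ideal gas ΔS_gas = nR ln(V₂/V₁) = 4.49 × 8.314 × ln(132/26.7) = 59.7 J/K.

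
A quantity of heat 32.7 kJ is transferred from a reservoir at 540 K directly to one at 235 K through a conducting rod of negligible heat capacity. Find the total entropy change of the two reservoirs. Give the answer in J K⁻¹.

ΔS_hot = −Q/T_H = −32700/540 = -60.556 J/K and ΔS_cold = +Q/T_C = 32700/235 = 139.15 J/K.
ΔS_total = -60.556 + 139.15 = 78.6 J/K, positive as the second law requires.

ΔS_total = 78.6 J/K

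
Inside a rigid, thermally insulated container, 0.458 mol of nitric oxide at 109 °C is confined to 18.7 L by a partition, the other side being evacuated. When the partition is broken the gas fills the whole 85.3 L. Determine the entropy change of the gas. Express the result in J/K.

For an ideal gas in free expansion Q = 0 and W = 0, so T is unchanged.
Entropy is a state function; using a reversible isothermal path, ΔS_gas = nR ln(V₂/V₁) = 0.458 × 8.314 × ln(85.3/18.7) = 5.78 J/K.

ΔS_gas = 5.78 J/K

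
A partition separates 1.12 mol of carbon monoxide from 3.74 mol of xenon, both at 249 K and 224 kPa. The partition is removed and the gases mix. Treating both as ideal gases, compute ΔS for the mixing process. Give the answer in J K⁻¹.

ΔS_mix = 21.8 J/K

Mole fractions: x_A = 1.12/4.86 = 0.23, x_B = 0.77.
ΔS_mix = −R(n_A ln x_A + n_B ln x_B) = −8.314 × (1.12 ln 0.23 + 3.74 ln 0.77) = 21.8 J/K.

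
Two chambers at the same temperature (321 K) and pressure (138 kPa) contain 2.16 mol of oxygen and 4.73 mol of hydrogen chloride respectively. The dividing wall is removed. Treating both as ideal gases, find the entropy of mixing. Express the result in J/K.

Mole fractions: x_A = 2.16/6.89 = 0.313, x_B = 0.687.
ΔS_mix = −R(n_A ln x_A + n_B ln x_B) = −8.314 × (2.16 ln 0.313 + 4.73 ln 0.687) = 35.6 J/K.

ΔS_mix = 35.6 J/K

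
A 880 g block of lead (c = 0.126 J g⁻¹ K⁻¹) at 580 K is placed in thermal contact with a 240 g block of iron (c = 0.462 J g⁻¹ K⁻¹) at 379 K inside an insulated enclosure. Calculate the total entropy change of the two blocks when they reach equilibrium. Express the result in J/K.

Energy balance: T_f = (m₁c₁T₁ + m₂c₂T₂)/(m₁c₁ + m₂c₂) = 479.5 K.
ΔS₁ = m₁c₁ ln(T_f/T₁) = 110.88 × ln(479.5/580) = -21.1 J/K.
ΔS₂ = m₂c₂ ln(T_f/T₂) = 110.88 × ln(479.5/379) = 26.08 J/K.
ΔS_total = -21.1 + 26.08 = 4.98 J/K.

ΔS_total = 4.98 J/K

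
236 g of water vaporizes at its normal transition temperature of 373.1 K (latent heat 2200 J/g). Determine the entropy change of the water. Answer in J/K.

Heat absorbed by the substance: Q = mL = 236 × 2200 = 519200 J.
At constant T, ΔS = Q_rev/T = 519200 / 373.1 = 1390 J/K.

ΔS = 1390 J/K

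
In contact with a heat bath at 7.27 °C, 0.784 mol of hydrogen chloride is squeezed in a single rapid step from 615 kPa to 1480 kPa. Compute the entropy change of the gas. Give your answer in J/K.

ΔS_gas = -5.72 J/K

Entropy is a state function, so ΔS_gas depends only on the end states.
For an isothermal ideal gas ΔS_gas = nR ln(P₁/P₂) = 0.784 × 8.314 × ln(615/1480) = -5.72 J/K.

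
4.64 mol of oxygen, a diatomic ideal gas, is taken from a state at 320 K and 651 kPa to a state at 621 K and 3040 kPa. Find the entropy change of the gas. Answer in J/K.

ΔS = nC_p ln(T₂/T₁) − nR ln(P₂/P₁), with C_p = 7R/2 = 29.1 J mol⁻¹ K⁻¹ for a diatomic ideal gas.
ΔS = 4.64 × [29.1 × ln(621/320) − 8.314 × ln(3040/651)] = 30.1 J/K.

ΔS = 30.1 J/K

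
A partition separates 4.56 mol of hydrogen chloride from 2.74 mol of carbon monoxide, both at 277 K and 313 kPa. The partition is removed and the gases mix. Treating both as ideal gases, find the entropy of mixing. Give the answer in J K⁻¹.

ΔS_mix = 40.2 J/K

Mole fractions: x_A = 4.56/7.3 = 0.625, x_B = 0.375.
ΔS_mix = −R(n_A ln x_A + n_B ln x_B) = −8.314 × (4.56 ln 0.625 + 2.74 ln 0.375) = 40.2 J/K.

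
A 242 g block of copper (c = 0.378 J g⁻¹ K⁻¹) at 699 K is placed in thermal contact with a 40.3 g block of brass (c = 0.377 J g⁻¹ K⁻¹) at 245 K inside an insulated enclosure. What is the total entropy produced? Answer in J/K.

ΔS_total = 5.57 J/K

Energy balance: T_f = (m₁c₁T₁ + m₂c₂T₂)/(m₁c₁ + m₂c₂) = 634.34 K.
ΔS₁ = m₁c₁ ln(T_f/T₁) = 91.476 × ln(634.34/699) = -8.88 J/K.
ΔS₂ = m₂c₂ ln(T_f/T₂) = 15.1931 × ln(634.34/245) = 14.45 J/K.
ΔS_total = -8.88 + 14.45 = 5.57 J/K.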